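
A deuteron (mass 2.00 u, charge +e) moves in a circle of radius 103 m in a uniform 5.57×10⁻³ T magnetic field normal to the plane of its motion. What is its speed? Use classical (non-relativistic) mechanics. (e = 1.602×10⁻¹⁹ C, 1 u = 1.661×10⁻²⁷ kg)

v ≈ 2.77×10⁷ m/s

From |q|vB = mv²/r, v = |q|Br/m.
v = (1.602×10⁻¹⁹)(5.57×10⁻³)(103)/3.322×10⁻²⁷ ≈ 2.77×10⁷ m/s.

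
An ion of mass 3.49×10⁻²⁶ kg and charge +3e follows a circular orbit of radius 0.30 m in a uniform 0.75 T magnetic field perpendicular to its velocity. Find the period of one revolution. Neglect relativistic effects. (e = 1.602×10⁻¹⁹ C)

T ≈ 6.1×10⁻⁷ s

The cyclotron period depends only on m, q, B: T = 2πm/(|q|B).
T = 2π(3.49×10⁻²⁶)/((4.806×10⁻¹⁹)(0.75)) ≈ 6.1×10⁻⁷ s.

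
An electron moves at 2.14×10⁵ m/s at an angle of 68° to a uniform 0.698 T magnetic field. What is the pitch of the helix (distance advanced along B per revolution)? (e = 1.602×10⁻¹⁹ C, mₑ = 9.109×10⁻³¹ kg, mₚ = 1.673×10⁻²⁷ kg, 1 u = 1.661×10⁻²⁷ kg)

v∥ = v cosθ = 2.14×10⁵·cos68° ≈ 8.017×10⁴ m/s.
T = 2πm/(|q|B) = 2π(9.109×10⁻³¹)/((1.602×10⁻¹⁹)(0.698)) ≈ 5.118×10⁻¹¹ s.
pitch = v∥ T = (8.017×10⁴)(5.118×10⁻¹¹) ≈ 4.10×10⁻⁶ m.

p ≈ 4.10×10⁻⁶ m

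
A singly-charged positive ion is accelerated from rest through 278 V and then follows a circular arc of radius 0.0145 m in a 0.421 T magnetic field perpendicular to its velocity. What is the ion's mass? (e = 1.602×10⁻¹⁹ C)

Combine |q|V = ½mv² and r = mv/(|q|B): eliminate v to get m = qB²r²/(2V).
m = (1.602×10⁻¹⁹)(0.421)²(0.0145)²/(2·278) ≈ 1.07×10⁻²⁶ kg.

m ≈ 1.07×10⁻²⁶ kg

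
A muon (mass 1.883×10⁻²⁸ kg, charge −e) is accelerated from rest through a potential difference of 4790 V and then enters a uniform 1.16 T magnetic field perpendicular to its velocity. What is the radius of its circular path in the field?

Acceleration: |q|V = ½mv² ⇒ v = √(2|q|V/m) = √(2·1.602×10⁻¹⁹·4790/1.883×10⁻²⁸) ≈ 2.855×10⁶ m/s.
In the field: r = mv/(|q|B) = (1.883×10⁻²⁸)(2.855×10⁶)/((1.602×10⁻¹⁹)(1.16)) ≈ 2.89×10⁻³ m.

r ≈ 2.89×10⁻³ m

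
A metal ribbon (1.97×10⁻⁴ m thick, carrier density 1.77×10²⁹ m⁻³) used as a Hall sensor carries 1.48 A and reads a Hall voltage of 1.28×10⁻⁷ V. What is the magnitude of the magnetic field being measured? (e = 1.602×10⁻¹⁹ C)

From V_H = IB/(n e t), B = V_H n e t / I.
B = (1.28×10⁻⁷)(1.77×10²⁹)(1.602×10⁻¹⁹)(1.97×10⁻⁴)/1.48 ≈ 0.483 T.

B ≈ 0.483 T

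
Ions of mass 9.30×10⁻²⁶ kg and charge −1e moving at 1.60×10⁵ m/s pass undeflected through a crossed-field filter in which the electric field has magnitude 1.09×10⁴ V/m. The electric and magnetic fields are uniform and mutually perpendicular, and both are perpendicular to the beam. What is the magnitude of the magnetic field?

Balance of forces in the selector: qE = qvB ⇒ B = E/v.
B = 1.09×10⁴/1.60×10⁵ = 0.0681 T.

B = 0.0681 T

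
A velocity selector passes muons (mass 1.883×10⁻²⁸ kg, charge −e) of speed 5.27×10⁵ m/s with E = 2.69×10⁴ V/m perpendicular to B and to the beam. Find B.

B = 0.0510 T

Balance of forces in the selector: qE = qvB ⇒ B = E/v.
B = 2.69×10⁴/5.27×10⁵ = 0.0510 T.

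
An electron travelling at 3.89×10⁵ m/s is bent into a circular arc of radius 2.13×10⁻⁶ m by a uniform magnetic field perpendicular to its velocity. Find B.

From |q|vB = mv²/r, B = mv/(|q|r).
B = (9.109×10⁻³¹)(3.89×10⁵)/((1.602×10⁻¹⁹)(2.13×10⁻⁶)) ≈ 1.04 T.

B ≈ 1.04 T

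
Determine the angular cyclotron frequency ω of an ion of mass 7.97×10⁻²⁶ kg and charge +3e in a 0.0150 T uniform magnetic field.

ω ≈ 9.05×10⁴ rad/s

ω = |q|B/m.
ω = (4.806×10⁻¹⁹)(0.0150)/7.97×10⁻²⁶ ≈ 9.05×10⁴ rad/s.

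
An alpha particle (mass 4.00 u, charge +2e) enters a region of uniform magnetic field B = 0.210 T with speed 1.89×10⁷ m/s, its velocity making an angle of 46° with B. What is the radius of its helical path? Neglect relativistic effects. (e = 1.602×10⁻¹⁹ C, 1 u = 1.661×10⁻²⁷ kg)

v⊥ = v sinθ = 1.89×10⁷·sin46° ≈ 1.360×10⁷ m/s.
r = m v⊥/(|q|B) = (6.644×10⁻²⁷)(1.360×10⁷)/((3.204×10⁻¹⁹)(0.210)) ≈ 1.34 m.

r ≈ 1.34 m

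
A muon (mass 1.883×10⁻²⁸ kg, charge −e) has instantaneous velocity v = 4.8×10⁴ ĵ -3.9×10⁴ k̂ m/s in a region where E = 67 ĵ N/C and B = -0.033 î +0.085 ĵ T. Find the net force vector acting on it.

F ≈ (-5.31×10⁻¹⁶, -2.17×10⁻¹⁶, -2.54×10⁻¹⁶) N

v×B = (3320, 1290, 1580) N/C.
E + v×B = (3320, 1350, 1580) N/C.
F = q(E + v×B) = (−1.602×10⁻¹⁹ C)·(3320, 1350, 1580) = (-5.31×10⁻¹⁶, -2.17×10⁻¹⁶, -2.54×10⁻¹⁶) N.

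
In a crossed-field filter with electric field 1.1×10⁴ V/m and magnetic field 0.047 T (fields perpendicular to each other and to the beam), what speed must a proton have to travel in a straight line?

v = 2.3×10⁵ m/s

Straight-line motion ⇒ electric and magnetic forces cancel, so E = vB.
v = E/B = 1.1×10⁴/0.047 = 2.3×10⁵ m/s.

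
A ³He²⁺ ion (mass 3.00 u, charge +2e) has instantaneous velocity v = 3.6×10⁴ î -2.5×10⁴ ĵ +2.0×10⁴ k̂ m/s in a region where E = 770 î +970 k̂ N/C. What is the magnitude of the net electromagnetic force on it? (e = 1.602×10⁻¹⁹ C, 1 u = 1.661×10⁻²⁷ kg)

|F| ≈ 3.97×10⁻¹⁶ N

Only an electric field acts, so F = qE = (3.204×10⁻¹⁹ C)·(770, 0, 970) = (2.47×10⁻¹⁶, 0, 3.11×10⁻¹⁶) N.
|F| = 3.97×10⁻¹⁶ N.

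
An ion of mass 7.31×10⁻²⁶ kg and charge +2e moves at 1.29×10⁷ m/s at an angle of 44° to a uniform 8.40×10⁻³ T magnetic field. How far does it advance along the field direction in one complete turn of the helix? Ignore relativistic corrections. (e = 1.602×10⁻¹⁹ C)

p ≈ 1580 m

v∥ = v cosθ = 1.29×10⁷·cos44° ≈ 9.279×10⁶ m/s.
T = 2πm/(|q|B) = 2π(7.31×10⁻²⁶)/((3.204×10⁻¹⁹)(8.40×10⁻³)) ≈ 1.707×10⁻⁴ s.
pitch = v∥ T = (9.279×10⁶)(1.707×10⁻⁴) ≈ 1580 m.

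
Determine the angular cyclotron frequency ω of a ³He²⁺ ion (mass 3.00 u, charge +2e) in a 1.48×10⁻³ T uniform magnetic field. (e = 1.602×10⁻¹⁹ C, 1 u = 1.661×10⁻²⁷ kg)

ω ≈ 9.52×10⁴ rad/s

ω = |q|B/m.
ω = (3.204×10⁻¹⁹)(1.48×10⁻³)/4.983×10⁻²⁷ ≈ 9.52×10⁴ rad/s.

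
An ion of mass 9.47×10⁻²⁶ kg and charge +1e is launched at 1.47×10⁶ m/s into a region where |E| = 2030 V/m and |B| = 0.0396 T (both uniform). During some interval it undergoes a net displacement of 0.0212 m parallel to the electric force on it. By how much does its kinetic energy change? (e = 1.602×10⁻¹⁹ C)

The magnetic force is always ⟂ v and does no work; only the electric force changes KE.
ΔKE = F_E · d = |q|E d = (1.602×10⁻¹⁹)(2030)(0.0212) ≈ 6.89×10⁻¹⁸ J.

ΔKE ≈ 6.89×10⁻¹⁸ J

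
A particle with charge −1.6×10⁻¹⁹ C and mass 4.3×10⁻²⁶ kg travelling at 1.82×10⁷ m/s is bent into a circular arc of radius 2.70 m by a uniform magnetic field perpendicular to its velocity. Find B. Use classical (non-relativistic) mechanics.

From |q|vB = mv²/r, B = mv/(|q|r).
B = (4.3×10⁻²⁶)(1.82×10⁷)/((1.6×10⁻¹⁹)(2.70)) ≈ 1.81 T.

B ≈ 1.81 T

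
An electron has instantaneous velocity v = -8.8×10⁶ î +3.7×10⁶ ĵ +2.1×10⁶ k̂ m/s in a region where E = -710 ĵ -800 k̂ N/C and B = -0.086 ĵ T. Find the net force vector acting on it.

F ≈ (-2.89×10⁻¹⁴, 1.14×10⁻¹⁶, -1.21×10⁻¹³) N

v×B = (1.81×10⁵, 0, 7.57×10⁵) N/C.
E + v×B = (1.81×10⁵, -710, 7.56×10⁵) N/C.
F = q(E + v×B) = (−1.602×10⁻¹⁹ C)·(1.81×10⁵, -710, 7.56×10⁵) = (-2.89×10⁻¹⁴, 1.14×10⁻¹⁶, -1.21×10⁻¹³) N.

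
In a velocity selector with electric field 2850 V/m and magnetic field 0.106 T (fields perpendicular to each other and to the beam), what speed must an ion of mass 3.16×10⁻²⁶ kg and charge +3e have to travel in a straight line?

v = 2.69×10⁴ m/s

For undeflected motion the electric and magnetic forces balance: qE = qvB.
v = E/B = 2850/0.106 = 2.69×10⁴ m/s.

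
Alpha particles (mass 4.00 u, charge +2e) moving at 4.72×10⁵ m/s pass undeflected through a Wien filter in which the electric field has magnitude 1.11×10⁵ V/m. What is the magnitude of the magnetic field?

Balance of forces in the selector: qE = qvB ⇒ B = E/v.
B = 1.11×10⁵/4.72×10⁵ = 0.235 T.

B = 0.235 T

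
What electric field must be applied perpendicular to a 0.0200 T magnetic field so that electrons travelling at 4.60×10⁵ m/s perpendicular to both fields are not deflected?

For straight-line motion qE = qvB, so E = vB.
E = 4.60×10⁵ × 0.0200 = 9200 V/m.

E = 9200 V/m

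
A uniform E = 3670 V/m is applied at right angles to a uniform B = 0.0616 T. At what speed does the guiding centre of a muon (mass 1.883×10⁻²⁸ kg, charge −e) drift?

v_d ≈ 5.96×10⁴ m/s

The steady drift has the magnetic force balancing the electric force, so v_d = E/B.
v_d = 3670/0.0616 = 5.96×10⁴ m/s.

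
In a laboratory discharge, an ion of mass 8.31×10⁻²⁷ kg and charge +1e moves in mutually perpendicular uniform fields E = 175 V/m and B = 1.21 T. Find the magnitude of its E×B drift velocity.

v_d ≈ 145 m/s

The E×B drift speed is v_d = E/B.
v_d = 175/1.21 = 145 m/s.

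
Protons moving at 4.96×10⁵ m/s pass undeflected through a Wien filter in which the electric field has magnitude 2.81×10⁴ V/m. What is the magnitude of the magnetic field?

B = 0.0567 T

Balance of forces in the selector: qE = qvB ⇒ B = E/v.
B = 2.81×10⁴/4.96×10⁵ = 0.0567 T.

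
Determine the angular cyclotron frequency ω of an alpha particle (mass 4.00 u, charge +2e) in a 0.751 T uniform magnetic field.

ω = |q|B/m.
ω = (3.204×10⁻¹⁹)(0.751)/6.644×10⁻²⁷ ≈ 3.62×10⁷ rad/s.

ω ≈ 3.62×10⁷ rad/s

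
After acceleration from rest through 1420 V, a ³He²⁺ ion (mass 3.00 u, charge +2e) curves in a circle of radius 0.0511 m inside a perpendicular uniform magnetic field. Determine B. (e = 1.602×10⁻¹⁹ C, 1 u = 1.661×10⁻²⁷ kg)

B ≈ 0.130 T

v = √(2|q|V/m) = √(2·3.204×10⁻¹⁹·1420/4.983×10⁻²⁷) ≈ 4.273×10⁵ m/s.
B = mv/(|q|r) = (4.983×10⁻²⁷)(4.273×10⁵)/((3.204×10⁻¹⁹)(0.0511)) ≈ 0.130 T.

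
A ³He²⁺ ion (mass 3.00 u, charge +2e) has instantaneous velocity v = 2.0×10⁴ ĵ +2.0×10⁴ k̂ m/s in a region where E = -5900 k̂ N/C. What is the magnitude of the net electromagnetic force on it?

Only an electric field acts, so F = qE = (3.204×10⁻¹⁹ C)·(0, 0, -5900) = (0, 0, -1.89×10⁻¹⁵) N.
|F| = 1.89×10⁻¹⁵ N.

|F| ≈ 1.89×10⁻¹⁵ N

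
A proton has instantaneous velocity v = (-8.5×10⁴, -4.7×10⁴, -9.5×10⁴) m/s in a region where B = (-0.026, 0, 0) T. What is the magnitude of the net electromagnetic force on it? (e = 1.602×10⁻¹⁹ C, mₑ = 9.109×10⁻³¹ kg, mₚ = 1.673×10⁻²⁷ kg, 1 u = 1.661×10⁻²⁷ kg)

|F| ≈ 4.41×10⁻¹⁶ N

v×B = (0, 2470, -1220) N/C.
F = q v×B = (1.602×10⁻¹⁹ C)·(0, 2470, -1220) = (0, 3.96×10⁻¹⁶, -1.96×10⁻¹⁶) N.
|F| = 4.41×10⁻¹⁶ N.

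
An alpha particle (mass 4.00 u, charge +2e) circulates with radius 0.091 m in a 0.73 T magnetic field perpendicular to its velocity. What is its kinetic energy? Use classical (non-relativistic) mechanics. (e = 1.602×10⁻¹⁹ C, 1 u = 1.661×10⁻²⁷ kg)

v = |q|Br/m, then KE = ½mv² = (qBr)²/(2m).
v = (3.204×10⁻¹⁹)(0.73)(0.091)/6.644×10⁻²⁷ ≈ 3.204×10⁶ m/s.
KE = ½(6.644×10⁻²⁷)(3.204×10⁶)² ≈ 3.4×10⁻¹⁴ J = 2.1×10⁵ eV.

KE ≈ 2.1×10⁵ eV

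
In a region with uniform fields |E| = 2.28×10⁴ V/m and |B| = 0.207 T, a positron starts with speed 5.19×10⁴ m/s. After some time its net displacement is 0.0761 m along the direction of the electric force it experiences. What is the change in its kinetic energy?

The magnetic force is always ⟂ v and does no work; only the electric force changes KE.
ΔKE = F_E · d = |q|E d = (1.602×10⁻¹⁹)(2.28×10⁴)(0.0761) ≈ 2.78×10⁻¹⁶ J.

ΔKE ≈ 2.78×10⁻¹⁶ J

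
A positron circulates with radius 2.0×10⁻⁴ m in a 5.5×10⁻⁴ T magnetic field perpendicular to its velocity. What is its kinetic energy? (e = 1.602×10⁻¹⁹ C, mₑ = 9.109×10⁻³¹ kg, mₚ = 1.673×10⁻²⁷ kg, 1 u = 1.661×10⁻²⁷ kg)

KE ≈ 1.7×10⁻²² J

v = |q|Br/m, then KE = ½mv² = (qBr)²/(2m).
v = (1.602×10⁻¹⁹)(5.5×10⁻⁴)(2.0×10⁻⁴)/9.109×10⁻³¹ ≈ 1.935×10⁴ m/s.
KE = ½(9.109×10⁻³¹)(1.935×10⁴)² ≈ 1.7×10⁻²² J.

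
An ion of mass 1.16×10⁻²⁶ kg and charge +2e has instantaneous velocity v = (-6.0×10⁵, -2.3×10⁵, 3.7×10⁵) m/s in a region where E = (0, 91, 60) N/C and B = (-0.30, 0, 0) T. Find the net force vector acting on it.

F ≈ (0, -3.55×10⁻¹⁴, -2.21×10⁻¹⁴) N

v×B = (0, -1.11×10⁵, -6.90×10⁴) N/C.
E + v×B = (0, -1.11×10⁵, -6.89×10⁴) N/C.
F = q(E + v×B) = (3.204×10⁻¹⁹ C)·(0, -1.11×10⁵, -6.89×10⁴) = (0, -3.55×10⁻¹⁴, -2.21×10⁻¹⁴) N.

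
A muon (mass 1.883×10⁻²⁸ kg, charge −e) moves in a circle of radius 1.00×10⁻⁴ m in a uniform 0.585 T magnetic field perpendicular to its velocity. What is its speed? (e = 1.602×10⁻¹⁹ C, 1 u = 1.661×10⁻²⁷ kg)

From |q|vB = mv²/r, v = |q|Br/m.
v = (1.602×10⁻¹⁹)(0.585)(1.00×10⁻⁴)/1.883×10⁻²⁸ ≈ 4.98×10⁴ m/s.

v ≈ 4.98×10⁴ m/s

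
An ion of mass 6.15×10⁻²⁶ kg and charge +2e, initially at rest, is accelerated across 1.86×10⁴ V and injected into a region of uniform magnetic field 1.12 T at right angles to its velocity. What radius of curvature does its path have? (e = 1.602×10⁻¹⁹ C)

Acceleration: |q|V = ½mv² ⇒ v = √(2|q|V/m) = √(2·3.204×10⁻¹⁹·1.86×10⁴/6.15×10⁻²⁶) ≈ 4.402×10⁵ m/s.
In the field: r = mv/(|q|B) = (6.15×10⁻²⁶)(4.402×10⁵)/((3.204×10⁻¹⁹)(1.12)) ≈ 0.0754 m.

r ≈ 0.0754 m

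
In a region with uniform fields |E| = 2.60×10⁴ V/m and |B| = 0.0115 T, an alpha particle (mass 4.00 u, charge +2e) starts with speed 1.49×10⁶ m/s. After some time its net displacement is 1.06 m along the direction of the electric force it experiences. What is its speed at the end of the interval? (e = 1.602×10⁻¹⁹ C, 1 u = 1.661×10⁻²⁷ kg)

v_f ≈ 2.21×10⁶ m/s

B does no work; ΔKE = |q|E d.
½mv_f² = ½mv₀² + |q|Ed = ½(6.644×10⁻²⁷)(1.49×10⁶)² + (3.204×10⁻¹⁹)(2.60×10⁴)(1.06) ≈ 7.375×10⁻¹⁵ J + 8.830×10⁻¹⁵ J ≈ 1.621×10⁻¹⁴ J.
v_f = √(2·1.621×10⁻¹⁴/6.644×10⁻²⁷) ≈ 2.21×10⁶ m/s.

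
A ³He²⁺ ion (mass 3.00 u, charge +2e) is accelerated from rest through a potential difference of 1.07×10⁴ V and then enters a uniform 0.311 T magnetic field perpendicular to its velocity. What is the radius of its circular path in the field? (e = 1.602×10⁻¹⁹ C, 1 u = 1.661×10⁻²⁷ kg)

Acceleration: |q|V = ½mv² ⇒ v = √(2|q|V/m) = √(2·3.204×10⁻¹⁹·1.07×10⁴/4.983×10⁻²⁷) ≈ 1.173×10⁶ m/s.
In the field: r = mv/(|q|B) = (4.983×10⁻²⁷)(1.173×10⁶)/((3.204×10⁻¹⁹)(0.311)) ≈ 0.0587 m.

r ≈ 0.0587 m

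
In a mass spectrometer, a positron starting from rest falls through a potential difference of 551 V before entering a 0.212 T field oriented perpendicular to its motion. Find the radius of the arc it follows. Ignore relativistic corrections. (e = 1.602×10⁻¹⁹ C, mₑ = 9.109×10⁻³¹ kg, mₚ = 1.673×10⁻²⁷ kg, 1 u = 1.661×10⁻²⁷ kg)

Acceleration: |q|V = ½mv² ⇒ v = √(2|q|V/m) = √(2·1.602×10⁻¹⁹·551/9.109×10⁻³¹) ≈ 1.392×10⁷ m/s.
In the field: r = mv/(|q|B) = (9.109×10⁻³¹)(1.392×10⁷)/((1.602×10⁻¹⁹)(0.212)) ≈ 3.73×10⁻⁴ m.

r ≈ 3.73×10⁻⁴ m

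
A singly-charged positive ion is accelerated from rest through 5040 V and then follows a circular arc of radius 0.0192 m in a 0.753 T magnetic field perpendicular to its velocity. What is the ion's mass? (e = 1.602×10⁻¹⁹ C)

Combine |q|V = ½mv² and r = mv/(|q|B): eliminate v to get m = qB²r²/(2V).
m = (1.602×10⁻¹⁹)(0.753)²(0.0192)²/(2·5040) ≈ 3.32×10⁻²⁷ kg.

m ≈ 3.32×10⁻²⁷ kg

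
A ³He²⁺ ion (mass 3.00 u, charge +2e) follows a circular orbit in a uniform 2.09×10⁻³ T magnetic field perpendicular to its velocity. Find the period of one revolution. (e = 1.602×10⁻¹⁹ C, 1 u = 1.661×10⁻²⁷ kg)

T ≈ 4.68×10⁻⁵ s

The cyclotron period depends only on m, q, B: T = 2πm/(|q|B).
T = 2π(4.983×10⁻²⁷)/((3.204×10⁻¹⁹)(2.09×10⁻³)) ≈ 4.68×10⁻⁵ s.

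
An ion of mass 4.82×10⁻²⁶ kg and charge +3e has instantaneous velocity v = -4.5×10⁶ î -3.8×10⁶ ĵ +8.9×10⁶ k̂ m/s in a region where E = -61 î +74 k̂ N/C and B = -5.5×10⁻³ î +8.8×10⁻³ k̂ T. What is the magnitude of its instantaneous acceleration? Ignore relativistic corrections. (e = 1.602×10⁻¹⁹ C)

|a| ≈ 4.04×10¹¹ m/s²

v×B = (-3.34×10⁴, -9350, -2.09×10⁴) N/C.
E + v×B = (-3.35×10⁴, -9350, -2.08×10⁴) N/C.
F = q(E + v×B) = (4.806×10⁻¹⁹ C)·(-3.35×10⁴, -9350, -2.08×10⁴) = (-1.61×10⁻¹⁴, -4.49×10⁻¹⁵, -1.00×10⁻¹⁴) N.
|a| = |F|/m = 1.948×10⁻¹⁴/4.82×10⁻²⁶ ≈ 4.04×10¹¹ m/s².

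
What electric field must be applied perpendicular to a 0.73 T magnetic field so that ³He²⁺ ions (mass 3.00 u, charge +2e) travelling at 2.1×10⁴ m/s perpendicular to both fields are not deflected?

E = 1.5×10⁴ V/m

For straight-line motion qE = qvB, so E = vB.
E = 2.1×10⁴ × 0.73 = 1.5×10⁴ V/m.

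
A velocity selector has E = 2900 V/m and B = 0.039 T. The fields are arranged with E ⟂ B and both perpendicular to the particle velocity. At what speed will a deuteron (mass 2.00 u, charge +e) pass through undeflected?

v = 7.4×10⁴ m/s

Zero net Lorentz force requires |qE| = |q v×B|, i.e. E = vB.
v = E/B = 2900/0.039 = 7.4×10⁴ m/s.
The result is independent of the particle's charge and mass.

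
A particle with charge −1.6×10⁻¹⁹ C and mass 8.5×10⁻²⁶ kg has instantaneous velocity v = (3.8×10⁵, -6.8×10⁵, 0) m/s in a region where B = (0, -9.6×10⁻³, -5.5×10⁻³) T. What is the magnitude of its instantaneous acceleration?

|a| ≈ 1.06×10¹⁰ m/s²

v×B = (3740, 2090, -3650) N/C.
F = q v×B = (−1.6×10⁻¹⁹ C)·(3740, 2090, -3650) = (-5.98×10⁻¹⁶, -3.34×10⁻¹⁶, 5.84×10⁻¹⁶) N.
|a| = |F|/m = 9.003×10⁻¹⁶/8.5×10⁻²⁶ ≈ 1.06×10¹⁰ m/s².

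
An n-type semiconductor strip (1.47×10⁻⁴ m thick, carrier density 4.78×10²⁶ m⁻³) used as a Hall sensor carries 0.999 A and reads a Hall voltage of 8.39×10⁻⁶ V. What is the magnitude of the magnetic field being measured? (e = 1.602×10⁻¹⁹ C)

B ≈ 0.0945 T

From V_H = IB/(n e t), B = V_H n e t / I.
B = (8.39×10⁻⁶)(4.78×10²⁶)(1.602×10⁻¹⁹)(1.47×10⁻⁴)/0.999 ≈ 0.0945 T.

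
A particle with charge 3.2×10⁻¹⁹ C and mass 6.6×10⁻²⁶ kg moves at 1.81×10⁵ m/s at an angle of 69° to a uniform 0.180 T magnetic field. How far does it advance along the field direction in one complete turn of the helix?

p ≈ 0.467 m

v∥ = v cosθ = 1.81×10⁵·cos69° ≈ 6.486×10⁴ m/s.
T = 2πm/(|q|B) = 2π(6.6×10⁻²⁶)/((3.2×10⁻¹⁹)(0.180)) ≈ 7.199×10⁻⁶ s.
pitch = v∥ T = (6.486×10⁴)(7.199×10⁻⁶) ≈ 0.467 m.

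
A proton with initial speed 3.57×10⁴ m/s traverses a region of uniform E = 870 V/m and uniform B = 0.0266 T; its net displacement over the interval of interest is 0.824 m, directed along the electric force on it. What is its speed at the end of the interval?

v_f ≈ 3.72×10⁵ m/s

B does no work; ΔKE = |q|E d.
½mv_f² = ½mv₀² + |q|Ed = ½(1.673×10⁻²⁷)(3.57×10⁴)² + (1.602×10⁻¹⁹)(870)(0.824) ≈ 1.066×10⁻¹⁸ J + 1.148×10⁻¹⁶ J ≈ 1.159×10⁻¹⁶ J.
v_f = √(2·1.159×10⁻¹⁶/1.673×10⁻²⁷) ≈ 3.72×10⁵ m/s.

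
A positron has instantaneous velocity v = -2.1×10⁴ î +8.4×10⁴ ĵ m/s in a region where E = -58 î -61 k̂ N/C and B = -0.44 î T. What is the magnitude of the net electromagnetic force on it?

|F| ≈ 5.91×10⁻¹⁵ N

v×B = (0, 0, 3.70×10⁴) N/C.
E + v×B = (-58.0, 0, 3.69×10⁴) N/C.
F = q(E + v×B) = (1.602×10⁻¹⁹ C)·(-58.0, 0, 3.69×10⁴) = (-9.29×10⁻¹⁸, 0, 5.91×10⁻¹⁵) N.
|F| = 5.91×10⁻¹⁵ N.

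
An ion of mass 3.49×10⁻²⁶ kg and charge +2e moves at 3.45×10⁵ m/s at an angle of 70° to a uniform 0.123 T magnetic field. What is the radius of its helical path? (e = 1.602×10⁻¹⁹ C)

r ≈ 0.287 m

v⊥ = v sinθ = 3.45×10⁵·sin70° ≈ 3.242×10⁵ m/s.
r = m v⊥/(|q|B) = (3.49×10⁻²⁶)(3.242×10⁵)/((3.204×10⁻¹⁹)(0.123)) ≈ 0.287 m.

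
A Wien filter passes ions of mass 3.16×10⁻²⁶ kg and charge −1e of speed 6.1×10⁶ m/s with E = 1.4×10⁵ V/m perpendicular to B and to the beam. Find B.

Balance of forces in the selector: qE = qvB ⇒ B = E/v.
B = 1.4×10⁵/6.1×10⁶ = 0.023 T.

B = 0.023 T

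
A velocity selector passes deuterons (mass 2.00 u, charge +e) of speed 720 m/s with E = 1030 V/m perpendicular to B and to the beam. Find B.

Balance of forces in the selector: qE = qvB ⇒ B = E/v.
B = 1030/720 = 1.43 T.

B = 1.43 T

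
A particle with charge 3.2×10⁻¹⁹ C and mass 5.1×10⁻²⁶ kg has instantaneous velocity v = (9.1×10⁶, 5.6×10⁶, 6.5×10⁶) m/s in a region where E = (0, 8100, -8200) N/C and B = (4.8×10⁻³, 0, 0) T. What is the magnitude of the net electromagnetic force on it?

v×B = (0, 3.12×10⁴, -2.69×10⁴) N/C.
E + v×B = (0, 3.93×10⁴, -3.51×10⁴) N/C.
F = q(E + v×B) = (3.2×10⁻¹⁹ C)·(0, 3.93×10⁴, -3.51×10⁴) = (0, 1.26×10⁻¹⁴, -1.12×10⁻¹⁴) N.
|F| = 1.69×10⁻¹⁴ N.

|F| ≈ 1.69×10⁻¹⁴ N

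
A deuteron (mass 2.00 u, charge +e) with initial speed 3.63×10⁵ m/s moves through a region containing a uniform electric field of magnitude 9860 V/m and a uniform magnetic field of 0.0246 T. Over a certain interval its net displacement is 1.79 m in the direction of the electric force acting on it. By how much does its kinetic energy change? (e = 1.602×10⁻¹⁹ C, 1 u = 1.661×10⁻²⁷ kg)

ΔKE ≈ 2.83×10⁻¹⁵ J

The magnetic force is always ⟂ v and does no work; only the electric force changes KE.
ΔKE = F_E · d = |q|E d = (1.602×10⁻¹⁹)(9860)(1.79) ≈ 2.83×10⁻¹⁵ J.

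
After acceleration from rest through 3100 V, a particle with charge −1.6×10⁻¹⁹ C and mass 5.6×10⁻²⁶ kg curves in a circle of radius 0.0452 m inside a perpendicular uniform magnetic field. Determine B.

B ≈ 1.03 T

v = √(2|q|V/m) = √(2·1.6×10⁻¹⁹·3100/5.6×10⁻²⁶) ≈ 1.331×10⁵ m/s.
B = mv/(|q|r) = (5.6×10⁻²⁶)(1.331×10⁵)/((1.6×10⁻¹⁹)(0.0452)) ≈ 1.03 T.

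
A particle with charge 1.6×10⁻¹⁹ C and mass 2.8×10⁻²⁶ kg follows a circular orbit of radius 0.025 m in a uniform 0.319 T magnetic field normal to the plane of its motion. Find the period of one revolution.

The cyclotron period depends only on m, q, B: T = 2πm/(|q|B).
T = 2π(2.8×10⁻²⁶)/((1.6×10⁻¹⁹)(0.319)) ≈ 3.45×10⁻⁶ s.

T ≈ 3.45×10⁻⁶ s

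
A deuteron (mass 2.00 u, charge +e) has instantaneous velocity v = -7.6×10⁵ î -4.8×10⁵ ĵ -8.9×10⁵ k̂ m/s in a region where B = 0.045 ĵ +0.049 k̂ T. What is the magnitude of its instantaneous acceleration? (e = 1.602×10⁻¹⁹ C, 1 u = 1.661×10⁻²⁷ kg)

v×B = (1.65×10⁴, 3.72×10⁴, -3.42×10⁴) N/C.
F = q v×B = (1.602×10⁻¹⁹ C)·(1.65×10⁴, 3.72×10⁴, -3.42×10⁴) = (2.65×10⁻¹⁵, 5.97×10⁻¹⁵, -5.48×10⁻¹⁵) N.
|a| = |F|/m = 8.522×10⁻¹⁵/3.322×10⁻²⁷ ≈ 2.57×10¹² m/s².

|a| ≈ 2.57×10¹² m/s²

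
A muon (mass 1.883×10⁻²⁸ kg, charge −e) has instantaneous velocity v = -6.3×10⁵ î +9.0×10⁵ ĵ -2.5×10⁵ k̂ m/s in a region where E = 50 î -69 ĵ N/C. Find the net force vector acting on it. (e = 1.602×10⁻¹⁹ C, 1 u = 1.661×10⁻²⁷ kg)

F ≈ (-8.01×10⁻¹⁸, 1.11×10⁻¹⁷, 0) N

Only an electric field acts, so F = qE = (−1.602×10⁻¹⁹ C)·(50.0, -69.0, 0) = (-8.01×10⁻¹⁸, 1.11×10⁻¹⁷, 0) N.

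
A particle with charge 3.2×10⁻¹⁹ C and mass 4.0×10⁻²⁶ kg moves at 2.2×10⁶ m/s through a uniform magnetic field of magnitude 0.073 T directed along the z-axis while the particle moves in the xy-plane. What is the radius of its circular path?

r ≈ 3.8 m

The magnetic force provides the centripetal force: |q|vB = mv²/r.
r = mv/(|q|B) = (4.0×10⁻²⁶)(2.2×10⁶)/((3.2×10⁻¹⁹)(0.073)) ≈ 3.8 m.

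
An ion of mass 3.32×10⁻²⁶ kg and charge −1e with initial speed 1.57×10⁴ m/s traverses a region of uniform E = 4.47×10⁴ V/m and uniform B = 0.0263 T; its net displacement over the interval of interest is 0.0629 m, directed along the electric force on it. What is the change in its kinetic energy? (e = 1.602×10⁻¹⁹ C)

The magnetic force is always ⟂ v and does no work; only the electric force changes KE.
ΔKE = F_E · d = |q|E d = (1.602×10⁻¹⁹)(4.47×10⁴)(0.0629) ≈ 4.50×10⁻¹⁶ J.

ΔKE ≈ 4.50×10⁻¹⁶ J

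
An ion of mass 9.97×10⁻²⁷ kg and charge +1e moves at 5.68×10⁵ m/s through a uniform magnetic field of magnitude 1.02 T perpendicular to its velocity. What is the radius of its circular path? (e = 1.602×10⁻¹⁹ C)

r ≈ 0.0347 m

The magnetic force provides the centripetal force: |q|vB = mv²/r.
r = mv/(|q|B) = (9.97×10⁻²⁷)(5.68×10⁵)/((1.602×10⁻¹⁹)(1.02)) ≈ 0.0347 m.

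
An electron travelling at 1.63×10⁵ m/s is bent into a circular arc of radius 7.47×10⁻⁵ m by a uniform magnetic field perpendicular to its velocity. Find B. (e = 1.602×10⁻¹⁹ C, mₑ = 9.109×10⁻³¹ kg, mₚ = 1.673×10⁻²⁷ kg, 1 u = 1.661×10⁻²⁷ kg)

B ≈ 0.0124 T

From |q|vB = mv²/r, B = mv/(|q|r).
B = (9.109×10⁻³¹)(1.63×10⁵)/((1.602×10⁻¹⁹)(7.47×10⁻⁵)) ≈ 0.0124 T.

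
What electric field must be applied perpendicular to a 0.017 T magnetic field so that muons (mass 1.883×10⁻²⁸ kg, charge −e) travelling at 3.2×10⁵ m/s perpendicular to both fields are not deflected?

E = 5400 V/m

For straight-line motion qE = qvB, so E = vB.
E = 3.2×10⁵ × 0.017 = 5400 V/m.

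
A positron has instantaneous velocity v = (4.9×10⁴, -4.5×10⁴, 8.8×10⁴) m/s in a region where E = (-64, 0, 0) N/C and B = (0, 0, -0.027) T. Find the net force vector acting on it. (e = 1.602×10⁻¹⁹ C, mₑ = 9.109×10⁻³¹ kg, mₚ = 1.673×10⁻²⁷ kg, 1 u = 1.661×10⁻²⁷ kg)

F ≈ (1.84×10⁻¹⁶, 2.12×10⁻¹⁶, 0) N

v×B = (1220, 1320, 0) N/C.
E + v×B = (1150, 1320, 0) N/C.
F = q(E + v×B) = (1.602×10⁻¹⁹ C)·(1150, 1320, 0) = (1.84×10⁻¹⁶, 2.12×10⁻¹⁶, 0) N.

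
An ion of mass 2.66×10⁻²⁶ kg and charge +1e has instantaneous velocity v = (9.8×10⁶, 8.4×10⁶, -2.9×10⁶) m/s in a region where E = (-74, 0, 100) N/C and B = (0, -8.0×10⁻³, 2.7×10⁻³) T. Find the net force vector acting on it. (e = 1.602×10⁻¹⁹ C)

F ≈ (-9.52×10⁻¹⁷, -4.24×10⁻¹⁵, -1.25×10⁻¹⁴) N

v×B = (-520, -2.65×10⁴, -7.84×10⁴) N/C.
E + v×B = (-594, -2.65×10⁴, -7.83×10⁴) N/C.
F = q(E + v×B) = (1.602×10⁻¹⁹ C)·(-594, -2.65×10⁴, -7.83×10⁴) = (-9.52×10⁻¹⁷, -4.24×10⁻¹⁵, -1.25×10⁻¹⁴) N.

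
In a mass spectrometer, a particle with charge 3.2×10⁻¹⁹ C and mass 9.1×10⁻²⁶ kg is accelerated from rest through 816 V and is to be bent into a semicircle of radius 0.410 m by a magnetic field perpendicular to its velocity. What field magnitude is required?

B ≈ 0.0525 T

v = √(2|q|V/m) = √(2·3.2×10⁻¹⁹·816/9.1×10⁻²⁶) ≈ 7.576×10⁴ m/s.
B = mv/(|q|r) = (9.1×10⁻²⁶)(7.576×10⁴)/((3.2×10⁻¹⁹)(0.410)) ≈ 0.0525 T.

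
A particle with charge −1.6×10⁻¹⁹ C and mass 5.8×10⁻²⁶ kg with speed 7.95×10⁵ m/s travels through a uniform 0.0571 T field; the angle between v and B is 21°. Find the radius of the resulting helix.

r ≈ 1.81 m

v⊥ = v sinθ = 7.95×10⁵·sin21° ≈ 2.849×10⁵ m/s.
r = m v⊥/(|q|B) = (5.8×10⁻²⁶)(2.849×10⁵)/((1.6×10⁻¹⁹)(0.0571)) ≈ 1.81 m.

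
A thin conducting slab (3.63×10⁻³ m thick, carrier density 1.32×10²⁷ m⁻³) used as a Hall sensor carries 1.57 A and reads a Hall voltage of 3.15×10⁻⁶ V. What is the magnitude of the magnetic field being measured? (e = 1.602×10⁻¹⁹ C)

B ≈ 1.54 T

From V_H = IB/(n e t), B = V_H n e t / I.
B = (3.15×10⁻⁶)(1.32×10²⁷)(1.602×10⁻¹⁹)(3.63×10⁻³)/1.57 ≈ 1.54 T.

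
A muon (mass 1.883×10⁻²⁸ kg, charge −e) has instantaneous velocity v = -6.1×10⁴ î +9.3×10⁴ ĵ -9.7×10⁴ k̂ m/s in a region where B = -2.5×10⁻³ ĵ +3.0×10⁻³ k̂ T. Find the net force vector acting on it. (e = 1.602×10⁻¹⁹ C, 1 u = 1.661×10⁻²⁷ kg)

v×B = (36.5, 183, 152) N/C.
F = q v×B = (−1.602×10⁻¹⁹ C)·(36.5, 183, 152) = (-5.85×10⁻¹⁸, -2.93×10⁻¹⁷, -2.44×10⁻¹⁷) N.

F ≈ (-5.85×10⁻¹⁸, -2.93×10⁻¹⁷, -2.44×10⁻¹⁷) N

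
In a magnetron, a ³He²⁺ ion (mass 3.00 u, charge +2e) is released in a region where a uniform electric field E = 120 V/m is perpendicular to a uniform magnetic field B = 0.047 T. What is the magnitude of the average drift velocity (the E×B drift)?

v_d ≈ 2600 m/s

In crossed fields the guiding centre drifts at v_d = |E×B|/B² = E/B, independent of charge and mass.
v_d = 120/0.047 = 2600 m/s.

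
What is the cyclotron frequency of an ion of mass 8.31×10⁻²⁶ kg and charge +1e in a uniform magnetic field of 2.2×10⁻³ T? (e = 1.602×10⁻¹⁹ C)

f = |q|B/(2πm).
f = (1.602×10⁻¹⁹)(2.2×10⁻³)/(2π·8.31×10⁻²⁶) ≈ 680 Hz.

f ≈ 680 Hz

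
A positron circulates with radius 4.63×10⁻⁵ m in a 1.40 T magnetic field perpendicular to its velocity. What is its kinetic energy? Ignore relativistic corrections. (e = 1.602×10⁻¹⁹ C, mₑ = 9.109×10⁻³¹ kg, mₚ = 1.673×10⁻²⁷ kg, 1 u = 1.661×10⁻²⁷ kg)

v = |q|Br/m, then KE = ½mv² = (qBr)²/(2m).
v = (1.602×10⁻¹⁹)(1.40)(4.63×10⁻⁵)/9.109×10⁻³¹ ≈ 1.140×10⁷ m/s.
KE = ½(9.109×10⁻³¹)(1.140×10⁷)² ≈ 5.92×10⁻¹⁷ J = 369 eV.

KE ≈ 369 eV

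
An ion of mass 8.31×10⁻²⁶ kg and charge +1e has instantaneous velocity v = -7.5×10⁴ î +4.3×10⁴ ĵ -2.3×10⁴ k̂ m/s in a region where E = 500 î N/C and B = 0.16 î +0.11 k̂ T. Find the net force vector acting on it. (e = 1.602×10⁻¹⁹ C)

v×B = (4730, 4570, -6880) N/C.
E + v×B = (5230, 4570, -6880) N/C.
F = q(E + v×B) = (1.602×10⁻¹⁹ C)·(5230, 4570, -6880) = (8.38×10⁻¹⁶, 7.32×10⁻¹⁶, -1.10×10⁻¹⁵) N.

F ≈ (8.38×10⁻¹⁶, 7.32×10⁻¹⁶, -1.10×10⁻¹⁵) N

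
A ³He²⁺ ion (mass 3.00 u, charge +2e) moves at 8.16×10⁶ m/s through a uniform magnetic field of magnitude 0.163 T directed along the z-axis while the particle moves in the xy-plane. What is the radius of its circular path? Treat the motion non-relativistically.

The magnetic force provides the centripetal force: |q|vB = mv²/r.
r = mv/(|q|B) = (4.983×10⁻²⁷)(8.16×10⁶)/((3.204×10⁻¹⁹)(0.163)) ≈ 0.779 m.

r ≈ 0.779 m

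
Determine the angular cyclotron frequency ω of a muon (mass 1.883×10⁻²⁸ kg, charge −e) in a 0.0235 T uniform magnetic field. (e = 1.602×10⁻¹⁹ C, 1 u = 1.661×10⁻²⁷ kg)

ω = |q|B/m.
ω = (1.602×10⁻¹⁹)(0.0235)/1.883×10⁻²⁸ ≈ 2.00×10⁷ rad/s.

ω ≈ 2.00×10⁷ rad/s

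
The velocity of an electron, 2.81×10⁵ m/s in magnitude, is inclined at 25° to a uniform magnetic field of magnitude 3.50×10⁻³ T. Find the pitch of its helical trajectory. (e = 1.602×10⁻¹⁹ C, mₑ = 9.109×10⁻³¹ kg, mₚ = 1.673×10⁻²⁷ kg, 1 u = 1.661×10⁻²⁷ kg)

v∥ = v cosθ = 2.81×10⁵·cos25° ≈ 2.547×10⁵ m/s.
T = 2πm/(|q|B) = 2π(9.109×10⁻³¹)/((1.602×10⁻¹⁹)(3.50×10⁻³)) ≈ 1.021×10⁻⁸ s.
pitch = v∥ T = (2.547×10⁵)(1.021×10⁻⁸) ≈ 2.60×10⁻³ m.

p ≈ 2.60×10⁻³ m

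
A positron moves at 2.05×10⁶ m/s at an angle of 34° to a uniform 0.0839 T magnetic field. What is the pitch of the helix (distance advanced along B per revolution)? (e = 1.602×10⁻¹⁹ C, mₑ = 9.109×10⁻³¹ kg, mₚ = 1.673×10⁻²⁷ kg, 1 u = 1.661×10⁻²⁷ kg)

p ≈ 7.24×10⁻⁴ m

v∥ = v cosθ = 2.05×10⁶·cos34° ≈ 1.700×10⁶ m/s.
T = 2πm/(|q|B) = 2π(9.109×10⁻³¹)/((1.602×10⁻¹⁹)(0.0839)) ≈ 4.258×10⁻¹⁰ s.
pitch = v∥ T = (1.700×10⁶)(4.258×10⁻¹⁰) ≈ 7.24×10⁻⁴ m.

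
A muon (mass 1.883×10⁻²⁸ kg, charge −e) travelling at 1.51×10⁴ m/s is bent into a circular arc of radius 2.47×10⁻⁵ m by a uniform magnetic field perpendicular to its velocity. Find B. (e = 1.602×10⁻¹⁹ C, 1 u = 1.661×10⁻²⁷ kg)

B ≈ 0.719 T

From |q|vB = mv²/r, B = mv/(|q|r).
B = (1.883×10⁻²⁸)(1.51×10⁴)/((1.602×10⁻¹⁹)(2.47×10⁻⁵)) ≈ 0.719 T.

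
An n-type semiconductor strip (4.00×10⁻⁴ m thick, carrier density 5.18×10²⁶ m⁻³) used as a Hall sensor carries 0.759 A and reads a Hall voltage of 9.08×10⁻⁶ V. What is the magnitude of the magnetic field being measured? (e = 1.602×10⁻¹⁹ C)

From V_H = IB/(n e t), B = V_H n e t / I.
B = (9.08×10⁻⁶)(5.18×10²⁶)(1.602×10⁻¹⁹)(4.00×10⁻⁴)/0.759 ≈ 0.397 T.

B ≈ 0.397 T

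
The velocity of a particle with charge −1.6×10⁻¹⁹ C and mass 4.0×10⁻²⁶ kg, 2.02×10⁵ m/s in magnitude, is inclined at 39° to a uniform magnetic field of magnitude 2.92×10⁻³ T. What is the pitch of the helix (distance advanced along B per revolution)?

p ≈ 84.4 m

v∥ = v cosθ = 2.02×10⁵·cos39° ≈ 1.570×10⁵ m/s.
T = 2πm/(|q|B) = 2π(4.0×10⁻²⁶)/((1.6×10⁻¹⁹)(2.92×10⁻³)) ≈ 5.379×10⁻⁴ s.
pitch = v∥ T = (1.570×10⁵)(5.379×10⁻⁴) ≈ 84.4 m.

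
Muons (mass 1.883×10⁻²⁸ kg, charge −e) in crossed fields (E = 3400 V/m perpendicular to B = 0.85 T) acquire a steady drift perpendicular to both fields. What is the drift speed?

v_d ≈ 4000 m/s

In crossed fields the guiding centre drifts at v_d = |E×B|/B² = E/B, independent of charge and mass.
v_d = 3400/0.85 = 4000 m/s.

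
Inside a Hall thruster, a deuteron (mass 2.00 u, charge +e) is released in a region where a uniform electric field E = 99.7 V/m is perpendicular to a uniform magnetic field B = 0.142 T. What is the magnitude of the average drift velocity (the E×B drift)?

v_d ≈ 702 m/s

The steady drift has the magnetic force balancing the electric force, so v_d = E/B.
v_d = 99.7/0.142 = 702 m/s.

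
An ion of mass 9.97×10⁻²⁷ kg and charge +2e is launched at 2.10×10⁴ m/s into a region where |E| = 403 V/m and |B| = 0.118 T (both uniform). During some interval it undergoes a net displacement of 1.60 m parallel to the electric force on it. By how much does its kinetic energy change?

ΔKE ≈ 2.07×10⁻¹⁶ J

The magnetic force is always ⟂ v and does no work; only the electric force changes KE.
ΔKE = F_E · d = |q|E d = (3.204×10⁻¹⁹)(403)(1.60) ≈ 2.07×10⁻¹⁶ J.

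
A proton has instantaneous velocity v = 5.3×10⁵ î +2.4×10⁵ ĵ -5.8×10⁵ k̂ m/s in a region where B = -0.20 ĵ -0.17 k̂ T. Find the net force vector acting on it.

v×B = (-1.57×10⁵, 9.01×10⁴, -1.06×10⁵) N/C.
F = q v×B = (1.602×10⁻¹⁹ C)·(-1.57×10⁵, 9.01×10⁴, -1.06×10⁵) = (-2.51×10⁻¹⁴, 1.44×10⁻¹⁴, -1.70×10⁻¹⁴) N.

F ≈ (-2.51×10⁻¹⁴, 1.44×10⁻¹⁴, -1.70×10⁻¹⁴) N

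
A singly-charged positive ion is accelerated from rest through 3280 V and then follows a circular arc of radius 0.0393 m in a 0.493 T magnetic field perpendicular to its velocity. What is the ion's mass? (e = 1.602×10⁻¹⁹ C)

m ≈ 9.17×10⁻²⁷ kg

Combine |q|V = ½mv² and r = mv/(|q|B): eliminate v to get m = qB²r²/(2V).
m = (1.602×10⁻¹⁹)(0.493)²(0.0393)²/(2·3280) ≈ 9.17×10⁻²⁷ kg.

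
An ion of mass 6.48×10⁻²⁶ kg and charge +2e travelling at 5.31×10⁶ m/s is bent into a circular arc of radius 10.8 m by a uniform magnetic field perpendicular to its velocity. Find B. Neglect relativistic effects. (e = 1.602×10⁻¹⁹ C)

B ≈ 0.0994 T

From |q|vB = mv²/r, B = mv/(|q|r).
B = (6.48×10⁻²⁶)(5.31×10⁶)/((3.204×10⁻¹⁹)(10.8)) ≈ 0.0994 T.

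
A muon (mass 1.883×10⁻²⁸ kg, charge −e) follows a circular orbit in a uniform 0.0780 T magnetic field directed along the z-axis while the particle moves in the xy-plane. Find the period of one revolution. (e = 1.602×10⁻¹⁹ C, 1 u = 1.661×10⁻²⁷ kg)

T ≈ 9.47×10⁻⁸ s

The cyclotron period depends only on m, q, B: T = 2πm/(|q|B).
T = 2π(1.883×10⁻²⁸)/((1.602×10⁻¹⁹)(0.0780)) ≈ 9.47×10⁻⁸ s.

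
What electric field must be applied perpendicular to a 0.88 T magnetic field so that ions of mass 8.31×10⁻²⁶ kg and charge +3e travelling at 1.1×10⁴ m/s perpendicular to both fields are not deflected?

For straight-line motion qE = qvB, so E = vB.
E = 1.1×10⁴ × 0.88 = 9700 V/m.

E = 9700 V/m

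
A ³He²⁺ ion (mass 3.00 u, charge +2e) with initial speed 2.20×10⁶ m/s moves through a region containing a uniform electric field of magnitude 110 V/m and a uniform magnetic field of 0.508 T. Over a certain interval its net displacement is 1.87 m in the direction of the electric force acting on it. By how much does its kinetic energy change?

The magnetic force is always ⟂ v and does no work; only the electric force changes KE.
ΔKE = F_E · d = |q|E d = (3.204×10⁻¹⁹)(110)(1.87) ≈ 6.59×10⁻¹⁷ J.

ΔKE ≈ 6.59×10⁻¹⁷ J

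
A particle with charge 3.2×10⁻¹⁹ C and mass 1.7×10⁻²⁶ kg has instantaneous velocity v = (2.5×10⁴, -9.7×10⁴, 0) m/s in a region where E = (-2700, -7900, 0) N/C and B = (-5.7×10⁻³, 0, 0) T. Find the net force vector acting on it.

v×B = (0, 0, -553) N/C.
E + v×B = (-2700, -7900, -553) N/C.
F = q(E + v×B) = (3.2×10⁻¹⁹ C)·(-2700, -7900, -553) = (-8.64×10⁻¹⁶, -2.53×10⁻¹⁵, -1.77×10⁻¹⁶) N.

F ≈ (-8.64×10⁻¹⁶, -2.53×10⁻¹⁵, -1.77×10⁻¹⁶) N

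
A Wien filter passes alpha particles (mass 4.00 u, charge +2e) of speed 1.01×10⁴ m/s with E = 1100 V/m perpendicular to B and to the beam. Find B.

Balance of forces in the selector: qE = qvB ⇒ B = E/v.
B = 1100/1.01×10⁴ = 0.109 T.

B = 0.109 T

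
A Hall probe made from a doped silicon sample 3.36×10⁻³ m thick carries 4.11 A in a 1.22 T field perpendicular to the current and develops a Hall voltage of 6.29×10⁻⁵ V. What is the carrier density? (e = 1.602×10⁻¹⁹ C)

n ≈ 1.48×10²⁶ m⁻³

From V_H = IB/(n e t), n = IB/(V_H e t).
n = (4.11)(1.22)/((6.29×10⁻⁵)(1.602×10⁻¹⁹)(3.36×10⁻³)) ≈ 1.48×10²⁶ m⁻³.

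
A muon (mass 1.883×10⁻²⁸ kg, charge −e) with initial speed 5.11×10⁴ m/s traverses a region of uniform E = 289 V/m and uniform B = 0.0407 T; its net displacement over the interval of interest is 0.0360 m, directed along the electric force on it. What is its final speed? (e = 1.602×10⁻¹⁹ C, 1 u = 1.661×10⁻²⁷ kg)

v_f ≈ 1.43×10⁵ m/s

B does no work; ΔKE = |q|E d.
½mv_f² = ½mv₀² + |q|Ed = ½(1.883×10⁻²⁸)(5.11×10⁴)² + (1.602×10⁻¹⁹)(289)(0.0360) ≈ 2.458×10⁻¹⁹ J + 1.667×10⁻¹⁸ J ≈ 1.913×10⁻¹⁸ J.
v_f = √(2·1.913×10⁻¹⁸/1.883×10⁻²⁸) ≈ 1.43×10⁵ m/s.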